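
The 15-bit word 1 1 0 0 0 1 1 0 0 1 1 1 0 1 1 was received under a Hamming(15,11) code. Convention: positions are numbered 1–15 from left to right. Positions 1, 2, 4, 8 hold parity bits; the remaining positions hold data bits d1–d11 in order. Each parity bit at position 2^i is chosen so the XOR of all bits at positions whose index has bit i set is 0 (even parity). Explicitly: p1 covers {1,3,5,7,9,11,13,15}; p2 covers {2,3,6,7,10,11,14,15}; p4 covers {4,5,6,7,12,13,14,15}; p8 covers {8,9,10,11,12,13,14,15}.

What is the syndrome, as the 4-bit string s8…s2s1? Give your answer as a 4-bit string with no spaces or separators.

s1 (pos 1,3,5,7,9,11,13,15): 1⊕0⊕0⊕1⊕0⊕1⊕0⊕1 = 0
s2 (pos 2,3,6,7,10,11,14,15): 1⊕0⊕1⊕1⊕1⊕1⊕1⊕1 = 1
s4 (pos 4,5,6,7,12,13,14,15): 0⊕0⊕1⊕1⊕1⊕0⊕1⊕1 = 1
s8 (pos 8,9,10,11,12,13,14,15): 0⊕0⊕1⊕1⊕1⊕0⊕1⊕1 = 1
Syndrome s8…s1 = 1110 → error at position 14.

1110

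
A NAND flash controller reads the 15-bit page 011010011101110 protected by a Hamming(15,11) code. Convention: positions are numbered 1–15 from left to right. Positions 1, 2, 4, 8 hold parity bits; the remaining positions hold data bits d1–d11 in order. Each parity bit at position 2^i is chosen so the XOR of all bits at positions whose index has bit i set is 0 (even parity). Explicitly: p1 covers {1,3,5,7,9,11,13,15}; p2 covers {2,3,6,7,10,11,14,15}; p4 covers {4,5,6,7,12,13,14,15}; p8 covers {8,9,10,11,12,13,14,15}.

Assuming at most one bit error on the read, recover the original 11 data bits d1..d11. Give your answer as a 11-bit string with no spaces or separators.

s1 (pos 1,3,5,7,9,11,13,15): 0⊕1⊕1⊕0⊕1⊕0⊕1⊕0 = 0
s2 (pos 2,3,6,7,10,11,14,15): 1⊕1⊕0⊕0⊕1⊕0⊕1⊕0 = 0
s4 (pos 4,5,6,7,12,13,14,15): 0⊕1⊕0⊕0⊕1⊕1⊕1⊕0 = 0
s8 (pos 8,9,10,11,12,13,14,15): 1⊕1⊕1⊕0⊕1⊕1⊕1⊕0 = 0
Syndrome s8…s1 = 0000 → no error.
Read data bits from positions 3,5,6,7,9,10,11,12,13,14,15: 11001101110

11001101110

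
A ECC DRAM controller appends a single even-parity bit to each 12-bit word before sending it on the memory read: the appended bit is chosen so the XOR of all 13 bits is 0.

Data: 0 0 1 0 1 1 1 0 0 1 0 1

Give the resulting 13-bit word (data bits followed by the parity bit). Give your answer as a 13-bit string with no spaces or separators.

0010111001010

XOR of the 12 data bits: 0⊕0⊕1⊕0⊕1⊕1⊕1⊕0⊕0⊕1⊕0⊕1 = 0
Parity bit = 0 (so all 13 bits XOR to 0).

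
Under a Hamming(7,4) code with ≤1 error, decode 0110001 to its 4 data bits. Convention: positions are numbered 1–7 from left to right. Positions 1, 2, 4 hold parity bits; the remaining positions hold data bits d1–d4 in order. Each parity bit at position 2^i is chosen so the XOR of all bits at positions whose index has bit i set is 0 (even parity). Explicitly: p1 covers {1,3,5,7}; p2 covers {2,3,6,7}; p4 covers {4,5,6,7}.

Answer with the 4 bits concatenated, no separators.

s1 (pos 1,3,5,7): 0⊕1⊕0⊕1 = 0
s2 (pos 2,3,6,7): 1⊕1⊕0⊕1 = 1
s4 (pos 4,5,6,7): 0⊕0⊕0⊕1 = 1
Syndrome s4…s1 = 110 → error at position 6.
Flip position 6: 0110001 → 0110011
Read data bits from positions 3,5,6,7: 1011

1011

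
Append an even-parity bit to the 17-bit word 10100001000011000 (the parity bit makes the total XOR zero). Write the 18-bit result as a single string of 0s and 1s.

101000010000110001

XOR of the 17 data bits: 1⊕0⊕1⊕0⊕0⊕0⊕0⊕1⊕0⊕0⊕0⊕0⊕1⊕1⊕0⊕0⊕0 = 1
Parity bit = 1 (so all 18 bits XOR to 0).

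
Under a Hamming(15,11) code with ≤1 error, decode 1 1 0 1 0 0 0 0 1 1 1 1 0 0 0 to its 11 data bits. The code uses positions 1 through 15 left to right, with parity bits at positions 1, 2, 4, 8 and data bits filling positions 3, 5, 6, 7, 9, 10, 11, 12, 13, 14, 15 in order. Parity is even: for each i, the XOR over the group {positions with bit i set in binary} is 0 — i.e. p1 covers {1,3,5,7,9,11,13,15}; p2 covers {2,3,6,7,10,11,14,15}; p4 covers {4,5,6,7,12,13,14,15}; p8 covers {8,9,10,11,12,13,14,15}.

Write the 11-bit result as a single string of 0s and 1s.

10001111000

s1 (pos 1,3,5,7,9,11,13,15): 1⊕0⊕0⊕0⊕1⊕1⊕0⊕0 = 1
s2 (pos 2,3,6,7,10,11,14,15): 1⊕0⊕0⊕0⊕1⊕1⊕0⊕0 = 1
s4 (pos 4,5,6,7,12,13,14,15): 1⊕0⊕0⊕0⊕1⊕0⊕0⊕0 = 0
s8 (pos 8,9,10,11,12,13,14,15): 0⊕1⊕1⊕1⊕1⊕0⊕0⊕0 = 0
Syndrome s8…s1 = 0011 → error at position 3.
Flip position 3: 110100001111000 → 111100001111000
Read data bits from positions 3,5,6,7,9,10,11,12,13,14,15: 10001111000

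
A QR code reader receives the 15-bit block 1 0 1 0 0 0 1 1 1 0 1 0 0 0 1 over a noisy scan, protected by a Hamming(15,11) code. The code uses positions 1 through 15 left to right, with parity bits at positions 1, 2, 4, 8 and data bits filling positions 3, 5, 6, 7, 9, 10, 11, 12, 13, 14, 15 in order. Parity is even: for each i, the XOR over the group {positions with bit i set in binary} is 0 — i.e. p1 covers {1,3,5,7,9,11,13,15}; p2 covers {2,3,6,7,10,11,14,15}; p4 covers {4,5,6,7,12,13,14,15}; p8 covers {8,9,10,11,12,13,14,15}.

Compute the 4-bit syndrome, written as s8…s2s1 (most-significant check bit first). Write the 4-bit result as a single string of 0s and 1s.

0000

s1 (pos 1,3,5,7,9,11,13,15): 1⊕1⊕0⊕1⊕1⊕1⊕0⊕1 = 0
s2 (pos 2,3,6,7,10,11,14,15): 0⊕1⊕0⊕1⊕0⊕1⊕0⊕1 = 0
s4 (pos 4,5,6,7,12,13,14,15): 0⊕0⊕0⊕1⊕0⊕0⊕0⊕1 = 0
s8 (pos 8,9,10,11,12,13,14,15): 1⊕1⊕0⊕1⊕0⊕0⊕0⊕1 = 0
Syndrome s8…s1 = 0000 → no error.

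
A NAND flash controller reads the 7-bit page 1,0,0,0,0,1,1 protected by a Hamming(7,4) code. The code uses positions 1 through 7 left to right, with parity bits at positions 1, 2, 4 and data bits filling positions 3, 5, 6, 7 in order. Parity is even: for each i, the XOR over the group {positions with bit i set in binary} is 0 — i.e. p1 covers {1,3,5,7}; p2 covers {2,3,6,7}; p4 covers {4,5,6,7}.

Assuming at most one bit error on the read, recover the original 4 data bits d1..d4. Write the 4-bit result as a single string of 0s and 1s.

s1 (pos 1,3,5,7): 1⊕0⊕0⊕1 = 0
s2 (pos 2,3,6,7): 0⊕0⊕1⊕1 = 0
s4 (pos 4,5,6,7): 0⊕0⊕1⊕1 = 0
Syndrome s4…s1 = 000 → no error.
Read data bits from positions 3,5,6,7: 0011

0011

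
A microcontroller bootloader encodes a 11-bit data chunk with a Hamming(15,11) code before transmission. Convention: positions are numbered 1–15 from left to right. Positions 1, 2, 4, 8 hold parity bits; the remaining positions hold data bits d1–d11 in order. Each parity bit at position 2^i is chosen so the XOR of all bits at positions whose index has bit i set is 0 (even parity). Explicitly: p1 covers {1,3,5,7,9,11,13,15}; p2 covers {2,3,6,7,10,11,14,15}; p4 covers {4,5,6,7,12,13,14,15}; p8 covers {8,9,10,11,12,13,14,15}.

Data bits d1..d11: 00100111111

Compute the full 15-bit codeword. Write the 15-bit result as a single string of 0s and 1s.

110101000111111

Place data at non-parity positions: p1 p2 0 p4 0 1 0 p8 0 1 1 1 1 1 1
p1 (pos 1,3,5,7,9,11,13,15): XOR of data positions = 0⊕0⊕0⊕0⊕1⊕1⊕1 = 1
p2 (pos 2,3,6,7,10,11,14,15): XOR of data positions = 0⊕1⊕0⊕1⊕1⊕1⊕1 = 1
p4 (pos 4,5,6,7,12,13,14,15): XOR of data positions = 0⊕1⊕0⊕1⊕1⊕1⊕1 = 1
p8 (pos 8,9,10,11,12,13,14,15): XOR of data positions = 0⊕1⊕1⊕1⊕1⊕1⊕1 = 0
Codeword: 110101000111111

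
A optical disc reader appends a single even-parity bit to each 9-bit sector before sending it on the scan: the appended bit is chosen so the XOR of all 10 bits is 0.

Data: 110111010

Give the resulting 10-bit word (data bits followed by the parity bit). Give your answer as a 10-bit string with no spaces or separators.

1101110100

XOR of the 9 data bits: 1⊕1⊕0⊕1⊕1⊕1⊕0⊕1⊕0 = 0
Parity bit = 0 (so all 10 bits XOR to 0).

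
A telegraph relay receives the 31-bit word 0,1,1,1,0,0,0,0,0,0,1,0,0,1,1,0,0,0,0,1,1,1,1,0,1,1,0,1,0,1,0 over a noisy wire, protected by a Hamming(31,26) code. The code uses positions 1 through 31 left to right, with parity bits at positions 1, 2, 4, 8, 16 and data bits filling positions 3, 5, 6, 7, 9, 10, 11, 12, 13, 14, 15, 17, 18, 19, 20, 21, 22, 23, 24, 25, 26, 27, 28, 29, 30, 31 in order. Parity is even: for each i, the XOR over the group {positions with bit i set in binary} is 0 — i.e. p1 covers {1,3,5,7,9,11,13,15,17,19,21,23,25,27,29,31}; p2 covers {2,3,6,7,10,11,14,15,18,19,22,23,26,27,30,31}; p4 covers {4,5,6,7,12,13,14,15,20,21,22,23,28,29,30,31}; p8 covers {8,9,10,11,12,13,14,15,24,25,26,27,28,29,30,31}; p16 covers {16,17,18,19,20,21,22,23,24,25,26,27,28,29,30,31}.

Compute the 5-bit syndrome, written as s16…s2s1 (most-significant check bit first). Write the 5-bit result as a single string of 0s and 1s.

s1 (pos 1,3,5,7,9,11,13,15,17,19,21,23,25,27,29,31): 0⊕1⊕0⊕0⊕0⊕1⊕0⊕1⊕0⊕0⊕1⊕1⊕1⊕0⊕0⊕0 = 0
s2 (pos 2,3,6,7,10,11,14,15,18,19,22,23,26,27,30,31): 1⊕1⊕0⊕0⊕0⊕1⊕1⊕1⊕0⊕0⊕1⊕1⊕1⊕0⊕1⊕0 = 1
s4 (pos 4,5,6,7,12,13,14,15,20,21,22,23,28,29,30,31): 1⊕0⊕0⊕0⊕0⊕0⊕1⊕1⊕1⊕1⊕1⊕1⊕1⊕0⊕1⊕0 = 1
s8 (pos 8,9,10,11,12,13,14,15,24,25,26,27,28,29,30,31): 0⊕0⊕0⊕1⊕0⊕0⊕1⊕1⊕0⊕1⊕1⊕0⊕1⊕0⊕1⊕0 = 1
s16 (pos 16,17,18,19,20,21,22,23,24,25,26,27,28,29,30,31): 0⊕0⊕0⊕0⊕1⊕1⊕1⊕1⊕0⊕1⊕1⊕0⊕1⊕0⊕1⊕0 = 0
Syndrome s16…s1 = 01110 → error at position 14.

01110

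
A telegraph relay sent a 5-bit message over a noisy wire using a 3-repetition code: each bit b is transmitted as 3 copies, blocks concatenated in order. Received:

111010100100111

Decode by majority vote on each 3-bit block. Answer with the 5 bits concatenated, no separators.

Block 1 (111): 3 ones → 1
Block 2 (010): 1 one → 0
Block 3 (100): 1 one → 0
Block 4 (100): 1 one → 0
Block 5 (111): 3 ones → 1

10001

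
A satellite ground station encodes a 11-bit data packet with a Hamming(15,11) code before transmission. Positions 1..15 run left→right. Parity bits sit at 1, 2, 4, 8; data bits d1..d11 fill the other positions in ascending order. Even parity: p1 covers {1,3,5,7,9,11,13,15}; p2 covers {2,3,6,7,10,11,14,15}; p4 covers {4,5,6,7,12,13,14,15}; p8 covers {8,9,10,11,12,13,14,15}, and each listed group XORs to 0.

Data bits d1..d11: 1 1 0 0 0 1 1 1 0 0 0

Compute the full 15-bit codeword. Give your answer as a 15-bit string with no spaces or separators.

111010010111000

Place data at non-parity positions: p1 p2 1 p4 1 0 0 p8 0 1 1 1 0 0 0
p1 (pos 1,3,5,7,9,11,13,15): XOR of data positions = 1⊕1⊕0⊕0⊕1⊕0⊕0 = 1
p2 (pos 2,3,6,7,10,11,14,15): XOR of data positions = 1⊕0⊕0⊕1⊕1⊕0⊕0 = 1
p4 (pos 4,5,6,7,12,13,14,15): XOR of data positions = 1⊕0⊕0⊕1⊕0⊕0⊕0 = 0
p8 (pos 8,9,10,11,12,13,14,15): XOR of data positions = 0⊕1⊕1⊕1⊕0⊕0⊕0 = 1
Codeword: 111010010111000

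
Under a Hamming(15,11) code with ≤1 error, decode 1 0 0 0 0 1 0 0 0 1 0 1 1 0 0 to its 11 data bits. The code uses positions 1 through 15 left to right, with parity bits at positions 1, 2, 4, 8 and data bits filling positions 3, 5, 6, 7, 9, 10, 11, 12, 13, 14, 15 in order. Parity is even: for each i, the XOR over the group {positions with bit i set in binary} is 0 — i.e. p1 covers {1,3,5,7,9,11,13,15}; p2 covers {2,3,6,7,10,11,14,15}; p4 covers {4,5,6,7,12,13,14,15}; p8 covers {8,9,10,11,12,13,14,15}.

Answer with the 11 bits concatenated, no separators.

s1 (pos 1,3,5,7,9,11,13,15): 1⊕0⊕0⊕0⊕0⊕0⊕1⊕0 = 0
s2 (pos 2,3,6,7,10,11,14,15): 0⊕0⊕1⊕0⊕1⊕0⊕0⊕0 = 0
s4 (pos 4,5,6,7,12,13,14,15): 0⊕0⊕1⊕0⊕1⊕1⊕0⊕0 = 1
s8 (pos 8,9,10,11,12,13,14,15): 0⊕0⊕1⊕0⊕1⊕1⊕0⊕0 = 1
Syndrome s8…s1 = 1100 → error at position 12.
Flip position 12: 100001000101100 → 100001000100100
Read data bits from positions 3,5,6,7,9,10,11,12,13,14,15: 00100100100

00100100100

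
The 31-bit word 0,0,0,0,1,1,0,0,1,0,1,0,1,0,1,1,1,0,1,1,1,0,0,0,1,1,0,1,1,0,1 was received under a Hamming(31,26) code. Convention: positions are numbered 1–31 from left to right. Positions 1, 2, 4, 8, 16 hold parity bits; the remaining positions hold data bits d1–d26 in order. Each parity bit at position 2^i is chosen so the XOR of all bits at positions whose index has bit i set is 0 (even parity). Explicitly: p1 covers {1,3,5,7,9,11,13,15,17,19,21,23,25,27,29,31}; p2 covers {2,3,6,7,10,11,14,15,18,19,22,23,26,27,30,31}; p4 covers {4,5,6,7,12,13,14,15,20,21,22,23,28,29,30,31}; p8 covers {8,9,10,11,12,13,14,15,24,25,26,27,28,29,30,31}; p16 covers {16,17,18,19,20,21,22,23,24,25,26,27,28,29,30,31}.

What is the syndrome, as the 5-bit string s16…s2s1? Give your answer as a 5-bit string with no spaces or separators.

s1 (pos 1,3,5,7,9,11,13,15,17,19,21,23,25,27,29,31): 0⊕0⊕1⊕0⊕1⊕1⊕1⊕1⊕1⊕1⊕1⊕0⊕1⊕0⊕1⊕1 = 1
s2 (pos 2,3,6,7,10,11,14,15,18,19,22,23,26,27,30,31): 0⊕0⊕1⊕0⊕0⊕1⊕0⊕1⊕0⊕1⊕0⊕0⊕1⊕0⊕0⊕1 = 0
s4 (pos 4,5,6,7,12,13,14,15,20,21,22,23,28,29,30,31): 0⊕1⊕1⊕0⊕0⊕1⊕0⊕1⊕1⊕1⊕0⊕0⊕1⊕1⊕0⊕1 = 1
s8 (pos 8,9,10,11,12,13,14,15,24,25,26,27,28,29,30,31): 0⊕1⊕0⊕1⊕0⊕1⊕0⊕1⊕0⊕1⊕1⊕0⊕1⊕1⊕0⊕1 = 1
s16 (pos 16,17,18,19,20,21,22,23,24,25,26,27,28,29,30,31): 1⊕1⊕0⊕1⊕1⊕1⊕0⊕0⊕0⊕1⊕1⊕0⊕1⊕1⊕0⊕1 = 0
Syndrome s16…s1 = 01101 → error at position 13.

01101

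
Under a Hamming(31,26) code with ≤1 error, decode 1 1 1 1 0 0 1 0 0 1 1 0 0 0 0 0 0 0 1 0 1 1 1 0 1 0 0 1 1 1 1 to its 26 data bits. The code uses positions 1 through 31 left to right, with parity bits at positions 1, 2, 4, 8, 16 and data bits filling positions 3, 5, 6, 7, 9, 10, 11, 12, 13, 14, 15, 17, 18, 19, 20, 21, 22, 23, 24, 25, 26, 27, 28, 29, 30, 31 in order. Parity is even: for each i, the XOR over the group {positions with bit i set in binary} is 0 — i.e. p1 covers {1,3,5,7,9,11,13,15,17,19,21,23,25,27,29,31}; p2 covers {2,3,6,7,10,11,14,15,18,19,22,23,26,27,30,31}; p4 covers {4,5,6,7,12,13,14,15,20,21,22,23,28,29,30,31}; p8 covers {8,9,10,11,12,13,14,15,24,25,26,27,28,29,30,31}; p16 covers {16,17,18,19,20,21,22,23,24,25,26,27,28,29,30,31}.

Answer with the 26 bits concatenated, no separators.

10010110000001011101000111

s1 (pos 1,3,5,7,9,11,13,15,17,19,21,23,25,27,29,31): 1⊕1⊕0⊕1⊕0⊕1⊕0⊕0⊕0⊕1⊕1⊕1⊕1⊕0⊕1⊕1 = 0
s2 (pos 2,3,6,7,10,11,14,15,18,19,22,23,26,27,30,31): 1⊕1⊕0⊕1⊕1⊕1⊕0⊕0⊕0⊕1⊕1⊕1⊕0⊕0⊕1⊕1 = 0
s4 (pos 4,5,6,7,12,13,14,15,20,21,22,23,28,29,30,31): 1⊕0⊕0⊕1⊕0⊕0⊕0⊕0⊕0⊕1⊕1⊕1⊕1⊕1⊕1⊕1 = 1
s8 (pos 8,9,10,11,12,13,14,15,24,25,26,27,28,29,30,31): 0⊕0⊕1⊕1⊕0⊕0⊕0⊕0⊕0⊕1⊕0⊕0⊕1⊕1⊕1⊕1 = 1
s16 (pos 16,17,18,19,20,21,22,23,24,25,26,27,28,29,30,31): 0⊕0⊕0⊕1⊕0⊕1⊕1⊕1⊕0⊕1⊕0⊕0⊕1⊕1⊕1⊕1 = 1
Syndrome s16…s1 = 11100 → error at position 28.
Flip position 28: 1111001001100000001011101001111 → 1111001001100000001011101000111
Read data bits from positions 3,5,6,7,9,10,11,12,13,14,15,17,18,19,20,21,22,23,24,25,26,27,28,29,30,31: 10010110000001011101000111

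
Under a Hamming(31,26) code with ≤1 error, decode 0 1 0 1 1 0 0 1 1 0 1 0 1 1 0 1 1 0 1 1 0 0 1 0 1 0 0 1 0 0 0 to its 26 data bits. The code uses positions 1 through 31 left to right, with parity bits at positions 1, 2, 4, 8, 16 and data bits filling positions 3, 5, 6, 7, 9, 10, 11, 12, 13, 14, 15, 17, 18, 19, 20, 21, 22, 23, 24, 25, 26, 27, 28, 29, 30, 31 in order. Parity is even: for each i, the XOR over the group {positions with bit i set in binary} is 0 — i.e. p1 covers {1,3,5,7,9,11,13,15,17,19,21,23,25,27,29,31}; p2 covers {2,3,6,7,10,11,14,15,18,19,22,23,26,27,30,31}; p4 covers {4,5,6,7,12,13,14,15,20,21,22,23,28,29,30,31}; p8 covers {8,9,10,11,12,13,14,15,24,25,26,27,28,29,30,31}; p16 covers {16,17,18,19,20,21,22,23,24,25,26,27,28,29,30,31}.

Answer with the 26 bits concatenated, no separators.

01001010110101100101001010

s1 (pos 1,3,5,7,9,11,13,15,17,19,21,23,25,27,29,31): 0⊕0⊕1⊕0⊕1⊕1⊕1⊕0⊕1⊕1⊕0⊕1⊕1⊕0⊕0⊕0 = 0
s2 (pos 2,3,6,7,10,11,14,15,18,19,22,23,26,27,30,31): 1⊕0⊕0⊕0⊕0⊕1⊕1⊕0⊕0⊕1⊕0⊕1⊕0⊕0⊕0⊕0 = 1
s4 (pos 4,5,6,7,12,13,14,15,20,21,22,23,28,29,30,31): 1⊕1⊕0⊕0⊕0⊕1⊕1⊕0⊕1⊕0⊕0⊕1⊕1⊕0⊕0⊕0 = 1
s8 (pos 8,9,10,11,12,13,14,15,24,25,26,27,28,29,30,31): 1⊕1⊕0⊕1⊕0⊕1⊕1⊕0⊕0⊕1⊕0⊕0⊕1⊕0⊕0⊕0 = 1
s16 (pos 16,17,18,19,20,21,22,23,24,25,26,27,28,29,30,31): 1⊕1⊕0⊕1⊕1⊕0⊕0⊕1⊕0⊕1⊕0⊕0⊕1⊕0⊕0⊕0 = 1
Syndrome s16…s1 = 11110 → error at position 30.
Flip position 30: 0101100110101101101100101001000 → 0101100110101101101100101001010
Read data bits from positions 3,5,6,7,9,10,11,12,13,14,15,17,18,19,20,21,22,23,24,25,26,27,28,29,30,31: 01001010110101100101001010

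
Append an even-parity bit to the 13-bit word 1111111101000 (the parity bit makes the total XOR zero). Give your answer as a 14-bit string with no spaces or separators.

XOR of the 13 data bits: 1⊕1⊕1⊕1⊕1⊕1⊕1⊕1⊕0⊕1⊕0⊕0⊕0 = 1
Parity bit = 1 (so all 14 bits XOR to 0).

11111111010001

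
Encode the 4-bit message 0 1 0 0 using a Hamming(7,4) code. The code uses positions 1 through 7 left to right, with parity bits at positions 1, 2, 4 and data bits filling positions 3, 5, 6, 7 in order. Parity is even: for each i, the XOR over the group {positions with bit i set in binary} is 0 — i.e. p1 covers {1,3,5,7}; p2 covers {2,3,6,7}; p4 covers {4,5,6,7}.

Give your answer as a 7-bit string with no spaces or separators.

Place data at non-parity positions: p1 p2 0 p4 1 0 0
p1 (pos 1,3,5,7): XOR of data positions = 0⊕1⊕0 = 1
p2 (pos 2,3,6,7): XOR of data positions = 0⊕0⊕0 = 0
p4 (pos 4,5,6,7): XOR of data positions = 1⊕0⊕0 = 1
Codeword: 1001100

1001100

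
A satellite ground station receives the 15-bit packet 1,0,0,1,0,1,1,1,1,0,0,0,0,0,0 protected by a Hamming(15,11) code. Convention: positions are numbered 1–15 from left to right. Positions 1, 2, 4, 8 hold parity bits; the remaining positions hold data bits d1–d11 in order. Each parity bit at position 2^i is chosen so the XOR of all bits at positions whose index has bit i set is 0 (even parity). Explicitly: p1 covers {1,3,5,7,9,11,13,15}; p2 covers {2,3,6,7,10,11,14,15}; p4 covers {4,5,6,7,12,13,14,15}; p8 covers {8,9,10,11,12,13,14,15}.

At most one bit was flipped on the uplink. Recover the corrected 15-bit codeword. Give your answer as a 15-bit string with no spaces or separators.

100111111000000

s1 (pos 1,3,5,7,9,11,13,15): 1⊕0⊕0⊕1⊕1⊕0⊕0⊕0 = 1
s2 (pos 2,3,6,7,10,11,14,15): 0⊕0⊕1⊕1⊕0⊕0⊕0⊕0 = 0
s4 (pos 4,5,6,7,12,13,14,15): 1⊕0⊕1⊕1⊕0⊕0⊕0⊕0 = 1
s8 (pos 8,9,10,11,12,13,14,15): 1⊕1⊕0⊕0⊕0⊕0⊕0⊕0 = 0
Syndrome s8…s1 = 0101 → error at position 5.
Flip position 5: 100101111000000 → 100111111000000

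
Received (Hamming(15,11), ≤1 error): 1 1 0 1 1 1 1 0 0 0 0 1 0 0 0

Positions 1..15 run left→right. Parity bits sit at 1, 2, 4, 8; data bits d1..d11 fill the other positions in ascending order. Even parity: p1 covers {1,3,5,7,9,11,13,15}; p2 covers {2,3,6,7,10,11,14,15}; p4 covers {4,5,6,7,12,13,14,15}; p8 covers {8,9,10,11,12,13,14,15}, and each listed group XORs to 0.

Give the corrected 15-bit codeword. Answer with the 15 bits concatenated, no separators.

110111100001001

s1 (pos 1,3,5,7,9,11,13,15): 1⊕0⊕1⊕1⊕0⊕0⊕0⊕0 = 1
s2 (pos 2,3,6,7,10,11,14,15): 1⊕0⊕1⊕1⊕0⊕0⊕0⊕0 = 1
s4 (pos 4,5,6,7,12,13,14,15): 1⊕1⊕1⊕1⊕1⊕0⊕0⊕0 = 1
s8 (pos 8,9,10,11,12,13,14,15): 0⊕0⊕0⊕0⊕1⊕0⊕0⊕0 = 1
Syndrome s8…s1 = 1111 → error at position 15.
Flip position 15: 110111100001000 → 110111100001001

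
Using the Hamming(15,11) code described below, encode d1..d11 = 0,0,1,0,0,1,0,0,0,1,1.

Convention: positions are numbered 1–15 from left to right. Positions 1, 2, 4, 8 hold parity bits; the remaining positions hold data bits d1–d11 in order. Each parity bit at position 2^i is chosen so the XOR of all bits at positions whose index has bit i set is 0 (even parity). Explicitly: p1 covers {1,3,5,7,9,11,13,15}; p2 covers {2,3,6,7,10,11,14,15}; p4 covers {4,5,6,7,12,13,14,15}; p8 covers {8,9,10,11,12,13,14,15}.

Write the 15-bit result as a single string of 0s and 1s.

100101010100011

Place data at non-parity positions: p1 p2 0 p4 0 1 0 p8 0 1 0 0 0 1 1
p1 (pos 1,3,5,7,9,11,13,15): XOR of data positions = 0⊕0⊕0⊕0⊕0⊕0⊕1 = 1
p2 (pos 2,3,6,7,10,11,14,15): XOR of data positions = 0⊕1⊕0⊕1⊕0⊕1⊕1 = 0
p4 (pos 4,5,6,7,12,13,14,15): XOR of data positions = 0⊕1⊕0⊕0⊕0⊕1⊕1 = 1
p8 (pos 8,9,10,11,12,13,14,15): XOR of data positions = 0⊕1⊕0⊕0⊕0⊕1⊕1 = 1
Codeword: 100101010100011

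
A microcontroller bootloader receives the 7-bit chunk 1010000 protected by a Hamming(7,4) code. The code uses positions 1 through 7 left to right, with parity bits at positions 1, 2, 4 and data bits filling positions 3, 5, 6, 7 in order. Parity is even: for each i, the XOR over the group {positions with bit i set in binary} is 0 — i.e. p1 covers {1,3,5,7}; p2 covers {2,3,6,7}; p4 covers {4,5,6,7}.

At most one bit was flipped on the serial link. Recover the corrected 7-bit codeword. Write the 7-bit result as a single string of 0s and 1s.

1110000

s1 (pos 1,3,5,7): 1⊕1⊕0⊕0 = 0
s2 (pos 2,3,6,7): 0⊕1⊕0⊕0 = 1
s4 (pos 4,5,6,7): 0⊕0⊕0⊕0 = 0
Syndrome s4…s1 = 010 → error at position 2.
Flip position 2: 1010000 → 1110000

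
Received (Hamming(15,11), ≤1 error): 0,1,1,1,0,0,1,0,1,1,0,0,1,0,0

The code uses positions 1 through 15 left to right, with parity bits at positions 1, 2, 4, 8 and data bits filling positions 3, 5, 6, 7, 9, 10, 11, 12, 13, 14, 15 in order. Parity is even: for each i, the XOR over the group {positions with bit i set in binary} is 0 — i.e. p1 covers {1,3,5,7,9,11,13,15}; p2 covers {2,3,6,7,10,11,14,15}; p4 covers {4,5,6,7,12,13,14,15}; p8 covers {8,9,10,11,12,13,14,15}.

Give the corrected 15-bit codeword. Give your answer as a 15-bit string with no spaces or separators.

011100101101100

s1 (pos 1,3,5,7,9,11,13,15): 0⊕1⊕0⊕1⊕1⊕0⊕1⊕0 = 0
s2 (pos 2,3,6,7,10,11,14,15): 1⊕1⊕0⊕1⊕1⊕0⊕0⊕0 = 0
s4 (pos 4,5,6,7,12,13,14,15): 1⊕0⊕0⊕1⊕0⊕1⊕0⊕0 = 1
s8 (pos 8,9,10,11,12,13,14,15): 0⊕1⊕1⊕0⊕0⊕1⊕0⊕0 = 1
Syndrome s8…s1 = 1100 → error at position 12.
Flip position 12: 011100101100100 → 011100101101100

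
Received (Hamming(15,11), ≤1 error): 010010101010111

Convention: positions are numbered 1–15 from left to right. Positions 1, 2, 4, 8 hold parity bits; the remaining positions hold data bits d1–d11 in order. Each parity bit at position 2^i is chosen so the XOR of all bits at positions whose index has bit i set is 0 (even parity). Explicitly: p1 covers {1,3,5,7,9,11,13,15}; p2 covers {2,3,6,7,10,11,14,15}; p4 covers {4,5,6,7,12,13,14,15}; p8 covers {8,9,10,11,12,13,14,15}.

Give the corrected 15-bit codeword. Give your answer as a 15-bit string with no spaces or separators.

010010101010101

s1 (pos 1,3,5,7,9,11,13,15): 0⊕0⊕1⊕1⊕1⊕1⊕1⊕1 = 0
s2 (pos 2,3,6,7,10,11,14,15): 1⊕0⊕0⊕1⊕0⊕1⊕1⊕1 = 1
s4 (pos 4,5,6,7,12,13,14,15): 0⊕1⊕0⊕1⊕0⊕1⊕1⊕1 = 1
s8 (pos 8,9,10,11,12,13,14,15): 0⊕1⊕0⊕1⊕0⊕1⊕1⊕1 = 1
Syndrome s8…s1 = 1110 → error at position 14.
Flip position 14: 010010101010111 → 010010101010101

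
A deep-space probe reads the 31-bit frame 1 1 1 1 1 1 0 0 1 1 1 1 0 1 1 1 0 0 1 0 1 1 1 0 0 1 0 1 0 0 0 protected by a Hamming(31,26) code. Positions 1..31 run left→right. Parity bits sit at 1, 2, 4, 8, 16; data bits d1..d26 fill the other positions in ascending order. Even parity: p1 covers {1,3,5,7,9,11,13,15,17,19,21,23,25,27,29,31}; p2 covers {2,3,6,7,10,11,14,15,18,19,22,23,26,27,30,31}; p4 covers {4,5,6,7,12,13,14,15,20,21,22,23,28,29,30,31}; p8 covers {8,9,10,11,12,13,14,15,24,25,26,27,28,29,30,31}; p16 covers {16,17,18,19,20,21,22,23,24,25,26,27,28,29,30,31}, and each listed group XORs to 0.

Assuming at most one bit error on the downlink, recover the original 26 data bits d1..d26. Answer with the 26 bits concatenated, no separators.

s1 (pos 1,3,5,7,9,11,13,15,17,19,21,23,25,27,29,31): 1⊕1⊕1⊕0⊕1⊕1⊕0⊕1⊕0⊕1⊕1⊕1⊕0⊕0⊕0⊕0 = 1
s2 (pos 2,3,6,7,10,11,14,15,18,19,22,23,26,27,30,31): 1⊕1⊕1⊕0⊕1⊕1⊕1⊕1⊕0⊕1⊕1⊕1⊕1⊕0⊕0⊕0 = 1
s4 (pos 4,5,6,7,12,13,14,15,20,21,22,23,28,29,30,31): 1⊕1⊕1⊕0⊕1⊕0⊕1⊕1⊕0⊕1⊕1⊕1⊕1⊕0⊕0⊕0 = 0
s8 (pos 8,9,10,11,12,13,14,15,24,25,26,27,28,29,30,31): 0⊕1⊕1⊕1⊕1⊕0⊕1⊕1⊕0⊕0⊕1⊕0⊕1⊕0⊕0⊕0 = 0
s16 (pos 16,17,18,19,20,21,22,23,24,25,26,27,28,29,30,31): 1⊕0⊕0⊕1⊕0⊕1⊕1⊕1⊕0⊕0⊕1⊕0⊕1⊕0⊕0⊕0 = 1
Syndrome s16…s1 = 10011 → error at position 19.
Flip position 19: 1111110011110111001011100101000 → 1111110011110111000011100101000
Read data bits from positions 3,5,6,7,9,10,11,12,13,14,15,17,18,19,20,21,22,23,24,25,26,27,28,29,30,31: 11101111011000011100101000

11101111011000011100101000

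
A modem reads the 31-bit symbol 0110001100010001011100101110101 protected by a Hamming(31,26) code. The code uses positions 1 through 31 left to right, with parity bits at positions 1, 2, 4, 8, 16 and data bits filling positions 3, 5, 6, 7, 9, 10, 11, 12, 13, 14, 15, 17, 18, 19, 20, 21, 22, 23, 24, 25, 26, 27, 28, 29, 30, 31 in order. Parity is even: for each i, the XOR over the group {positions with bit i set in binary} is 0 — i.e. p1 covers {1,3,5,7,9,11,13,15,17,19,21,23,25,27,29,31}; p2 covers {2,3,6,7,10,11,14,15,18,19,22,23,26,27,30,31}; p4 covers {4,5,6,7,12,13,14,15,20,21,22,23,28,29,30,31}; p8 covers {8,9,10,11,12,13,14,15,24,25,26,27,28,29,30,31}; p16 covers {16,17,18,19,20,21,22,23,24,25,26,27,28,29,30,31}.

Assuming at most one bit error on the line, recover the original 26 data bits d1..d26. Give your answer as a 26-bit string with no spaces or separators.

10010101000011100101110101

s1 (pos 1,3,5,7,9,11,13,15,17,19,21,23,25,27,29,31): 0⊕1⊕0⊕1⊕0⊕0⊕0⊕0⊕0⊕1⊕0⊕1⊕1⊕1⊕1⊕1 = 0
s2 (pos 2,3,6,7,10,11,14,15,18,19,22,23,26,27,30,31): 1⊕1⊕0⊕1⊕0⊕0⊕0⊕0⊕1⊕1⊕0⊕1⊕1⊕1⊕0⊕1 = 1
s4 (pos 4,5,6,7,12,13,14,15,20,21,22,23,28,29,30,31): 0⊕0⊕0⊕1⊕1⊕0⊕0⊕0⊕1⊕0⊕0⊕1⊕0⊕1⊕0⊕1 = 0
s8 (pos 8,9,10,11,12,13,14,15,24,25,26,27,28,29,30,31): 1⊕0⊕0⊕0⊕1⊕0⊕0⊕0⊕0⊕1⊕1⊕1⊕0⊕1⊕0⊕1 = 1
s16 (pos 16,17,18,19,20,21,22,23,24,25,26,27,28,29,30,31): 1⊕0⊕1⊕1⊕1⊕0⊕0⊕1⊕0⊕1⊕1⊕1⊕0⊕1⊕0⊕1 = 0
Syndrome s16…s1 = 01010 → error at position 10.
Flip position 10: 0110001100010001011100101110101 → 0110001101010001011100101110101
Read data bits from positions 3,5,6,7,9,10,11,12,13,14,15,17,18,19,20,21,22,23,24,25,26,27,28,29,30,31: 10010101000011100101110101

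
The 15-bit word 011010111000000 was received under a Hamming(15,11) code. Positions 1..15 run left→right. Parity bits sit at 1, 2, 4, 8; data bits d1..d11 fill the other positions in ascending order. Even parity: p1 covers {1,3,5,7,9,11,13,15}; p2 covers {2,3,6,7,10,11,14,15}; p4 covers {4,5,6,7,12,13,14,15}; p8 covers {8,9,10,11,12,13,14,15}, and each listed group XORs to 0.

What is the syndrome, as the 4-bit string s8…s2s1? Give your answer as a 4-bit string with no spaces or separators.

0010

s1 (pos 1,3,5,7,9,11,13,15): 0⊕1⊕1⊕1⊕1⊕0⊕0⊕0 = 0
s2 (pos 2,3,6,7,10,11,14,15): 1⊕1⊕0⊕1⊕0⊕0⊕0⊕0 = 1
s4 (pos 4,5,6,7,12,13,14,15): 0⊕1⊕0⊕1⊕0⊕0⊕0⊕0 = 0
s8 (pos 8,9,10,11,12,13,14,15): 1⊕1⊕0⊕0⊕0⊕0⊕0⊕0 = 0
Syndrome s8…s1 = 0010 → error at position 2.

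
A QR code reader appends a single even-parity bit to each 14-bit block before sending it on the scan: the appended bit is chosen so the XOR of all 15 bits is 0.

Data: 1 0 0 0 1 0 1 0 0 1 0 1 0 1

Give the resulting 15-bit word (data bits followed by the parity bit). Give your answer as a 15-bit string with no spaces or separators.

XOR of the 14 data bits: 1⊕0⊕0⊕0⊕1⊕0⊕1⊕0⊕0⊕1⊕0⊕1⊕0⊕1 = 0
Parity bit = 0 (so all 15 bits XOR to 0).

100010100101010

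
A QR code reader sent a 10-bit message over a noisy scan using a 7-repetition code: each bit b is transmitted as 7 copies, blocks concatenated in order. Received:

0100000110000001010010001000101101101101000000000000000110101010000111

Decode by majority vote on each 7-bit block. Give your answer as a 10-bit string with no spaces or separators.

Block 1 (0100000): 1 one → 0
Block 2 (1100000): 2 ones → 0
Block 3 (0101001): 3 ones → 0
Block 4 (0001000): 1 one → 0
Block 5 (1011011): 5 ones → 1
Block 6 (0110100): 3 ones → 0
Block 7 (0000000): 0 ones → 0
Block 8 (0000001): 1 one → 0
Block 9 (1010101): 4 ones → 1
Block 10 (0000111): 3 ones → 0

0000100010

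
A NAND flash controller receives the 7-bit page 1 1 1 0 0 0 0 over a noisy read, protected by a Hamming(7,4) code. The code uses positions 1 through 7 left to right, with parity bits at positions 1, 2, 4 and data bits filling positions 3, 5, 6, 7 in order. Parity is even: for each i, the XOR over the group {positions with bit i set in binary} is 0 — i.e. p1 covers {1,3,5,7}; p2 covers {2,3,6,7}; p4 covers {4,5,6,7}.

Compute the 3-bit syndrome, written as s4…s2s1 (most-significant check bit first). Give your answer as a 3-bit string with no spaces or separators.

s1 (pos 1,3,5,7): 1⊕1⊕0⊕0 = 0
s2 (pos 2,3,6,7): 1⊕1⊕0⊕0 = 0
s4 (pos 4,5,6,7): 0⊕0⊕0⊕0 = 0
Syndrome s4…s1 = 000 → no error.

000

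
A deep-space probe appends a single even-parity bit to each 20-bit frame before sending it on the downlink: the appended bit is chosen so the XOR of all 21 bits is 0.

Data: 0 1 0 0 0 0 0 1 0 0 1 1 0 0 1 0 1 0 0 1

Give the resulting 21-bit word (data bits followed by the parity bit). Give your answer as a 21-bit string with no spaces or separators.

010000010011001010011

XOR of the 20 data bits: 0⊕1⊕0⊕0⊕0⊕0⊕0⊕1⊕0⊕0⊕1⊕1⊕0⊕0⊕1⊕0⊕1⊕0⊕0⊕1 = 1
Parity bit = 1 (so all 21 bits XOR to 0).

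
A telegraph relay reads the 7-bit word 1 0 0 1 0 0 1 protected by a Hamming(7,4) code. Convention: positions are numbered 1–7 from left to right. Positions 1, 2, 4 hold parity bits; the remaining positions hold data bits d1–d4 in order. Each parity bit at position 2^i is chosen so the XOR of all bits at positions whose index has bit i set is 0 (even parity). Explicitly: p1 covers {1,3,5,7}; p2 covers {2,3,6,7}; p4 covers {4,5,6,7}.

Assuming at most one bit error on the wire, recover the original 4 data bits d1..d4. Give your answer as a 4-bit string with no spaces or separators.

0001

s1 (pos 1,3,5,7): 1⊕0⊕0⊕1 = 0
s2 (pos 2,3,6,7): 0⊕0⊕0⊕1 = 1
s4 (pos 4,5,6,7): 1⊕0⊕0⊕1 = 0
Syndrome s4…s1 = 010 → error at position 2.
Flip position 2: 1001001 → 1101001
Read data bits from positions 3,5,6,7: 0001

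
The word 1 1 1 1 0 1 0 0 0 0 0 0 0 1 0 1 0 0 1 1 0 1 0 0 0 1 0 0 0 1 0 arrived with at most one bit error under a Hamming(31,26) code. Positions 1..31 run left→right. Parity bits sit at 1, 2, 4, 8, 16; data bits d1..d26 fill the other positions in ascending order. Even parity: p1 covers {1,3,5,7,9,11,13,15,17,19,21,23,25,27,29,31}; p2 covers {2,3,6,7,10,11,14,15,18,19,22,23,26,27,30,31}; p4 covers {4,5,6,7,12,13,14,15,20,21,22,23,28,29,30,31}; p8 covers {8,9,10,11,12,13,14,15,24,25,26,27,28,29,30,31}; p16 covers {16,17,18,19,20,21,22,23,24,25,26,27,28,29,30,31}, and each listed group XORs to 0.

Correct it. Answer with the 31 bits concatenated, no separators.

s1 (pos 1,3,5,7,9,11,13,15,17,19,21,23,25,27,29,31): 1⊕1⊕0⊕0⊕0⊕0⊕0⊕0⊕0⊕1⊕0⊕0⊕0⊕0⊕0⊕0 = 1
s2 (pos 2,3,6,7,10,11,14,15,18,19,22,23,26,27,30,31): 1⊕1⊕1⊕0⊕0⊕0⊕1⊕0⊕0⊕1⊕1⊕0⊕1⊕0⊕1⊕0 = 0
s4 (pos 4,5,6,7,12,13,14,15,20,21,22,23,28,29,30,31): 1⊕0⊕1⊕0⊕0⊕0⊕1⊕0⊕1⊕0⊕1⊕0⊕0⊕0⊕1⊕0 = 0
s8 (pos 8,9,10,11,12,13,14,15,24,25,26,27,28,29,30,31): 0⊕0⊕0⊕0⊕0⊕0⊕1⊕0⊕0⊕0⊕1⊕0⊕0⊕0⊕1⊕0 = 1
s16 (pos 16,17,18,19,20,21,22,23,24,25,26,27,28,29,30,31): 1⊕0⊕0⊕1⊕1⊕0⊕1⊕0⊕0⊕0⊕1⊕0⊕0⊕0⊕1⊕0 = 0
Syndrome s16…s1 = 01001 → error at position 9.
Flip position 9: 1111010000000101001101000100010 → 1111010010000101001101000100010

1111010010000101001101000100010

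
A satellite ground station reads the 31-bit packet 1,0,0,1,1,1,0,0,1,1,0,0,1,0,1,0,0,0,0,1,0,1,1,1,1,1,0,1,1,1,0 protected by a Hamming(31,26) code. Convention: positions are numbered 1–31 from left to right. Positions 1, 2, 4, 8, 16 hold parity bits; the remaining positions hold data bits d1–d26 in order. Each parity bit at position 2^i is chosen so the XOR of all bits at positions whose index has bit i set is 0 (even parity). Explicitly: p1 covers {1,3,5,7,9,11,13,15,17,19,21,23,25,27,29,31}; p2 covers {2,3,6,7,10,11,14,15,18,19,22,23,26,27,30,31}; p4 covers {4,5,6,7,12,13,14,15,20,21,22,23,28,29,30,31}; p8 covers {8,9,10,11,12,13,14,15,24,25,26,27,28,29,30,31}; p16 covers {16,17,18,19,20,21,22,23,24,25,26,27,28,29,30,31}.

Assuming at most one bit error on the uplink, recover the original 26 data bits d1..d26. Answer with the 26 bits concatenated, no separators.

s1 (pos 1,3,5,7,9,11,13,15,17,19,21,23,25,27,29,31): 1⊕0⊕1⊕0⊕1⊕0⊕1⊕1⊕0⊕0⊕0⊕1⊕1⊕0⊕1⊕0 = 0
s2 (pos 2,3,6,7,10,11,14,15,18,19,22,23,26,27,30,31): 0⊕0⊕1⊕0⊕1⊕0⊕0⊕1⊕0⊕0⊕1⊕1⊕1⊕0⊕1⊕0 = 1
s4 (pos 4,5,6,7,12,13,14,15,20,21,22,23,28,29,30,31): 1⊕1⊕1⊕0⊕0⊕1⊕0⊕1⊕1⊕0⊕1⊕1⊕1⊕1⊕1⊕0 = 1
s8 (pos 8,9,10,11,12,13,14,15,24,25,26,27,28,29,30,31): 0⊕1⊕1⊕0⊕0⊕1⊕0⊕1⊕1⊕1⊕1⊕0⊕1⊕1⊕1⊕0 = 0
s16 (pos 16,17,18,19,20,21,22,23,24,25,26,27,28,29,30,31): 0⊕0⊕0⊕0⊕1⊕0⊕1⊕1⊕1⊕1⊕1⊕0⊕1⊕1⊕1⊕0 = 1
Syndrome s16…s1 = 10110 → error at position 22.
Flip position 22: 1001110011001010000101111101110 → 1001110011001010000100111101110
Read data bits from positions 3,5,6,7,9,10,11,12,13,14,15,17,18,19,20,21,22,23,24,25,26,27,28,29,30,31: 01101100101000100111101110

01101100101000100111101110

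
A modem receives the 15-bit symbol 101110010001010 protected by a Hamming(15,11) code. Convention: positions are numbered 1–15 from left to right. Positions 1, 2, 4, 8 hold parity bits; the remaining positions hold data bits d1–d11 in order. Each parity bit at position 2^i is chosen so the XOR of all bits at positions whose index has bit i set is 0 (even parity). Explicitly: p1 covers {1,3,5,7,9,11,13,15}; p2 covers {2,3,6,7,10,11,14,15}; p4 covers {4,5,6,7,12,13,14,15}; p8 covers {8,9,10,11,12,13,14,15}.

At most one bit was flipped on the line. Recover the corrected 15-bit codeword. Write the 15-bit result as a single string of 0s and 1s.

101110011001010

s1 (pos 1,3,5,7,9,11,13,15): 1⊕1⊕1⊕0⊕0⊕0⊕0⊕0 = 1
s2 (pos 2,3,6,7,10,11,14,15): 0⊕1⊕0⊕0⊕0⊕0⊕1⊕0 = 0
s4 (pos 4,5,6,7,12,13,14,15): 1⊕1⊕0⊕0⊕1⊕0⊕1⊕0 = 0
s8 (pos 8,9,10,11,12,13,14,15): 1⊕0⊕0⊕0⊕1⊕0⊕1⊕0 = 1
Syndrome s8…s1 = 1001 → error at position 9.
Flip position 9: 101110010001010 → 101110011001010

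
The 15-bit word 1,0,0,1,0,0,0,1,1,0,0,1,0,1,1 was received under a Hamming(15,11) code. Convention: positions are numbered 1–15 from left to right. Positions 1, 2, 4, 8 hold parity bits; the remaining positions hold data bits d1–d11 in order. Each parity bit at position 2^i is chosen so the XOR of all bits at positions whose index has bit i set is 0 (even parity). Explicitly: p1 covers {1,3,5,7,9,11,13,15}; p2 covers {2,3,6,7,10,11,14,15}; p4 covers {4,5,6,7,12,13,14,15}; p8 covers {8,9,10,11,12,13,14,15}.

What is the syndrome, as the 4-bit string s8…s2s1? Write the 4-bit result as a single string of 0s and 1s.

s1 (pos 1,3,5,7,9,11,13,15): 1⊕0⊕0⊕0⊕1⊕0⊕0⊕1 = 1
s2 (pos 2,3,6,7,10,11,14,15): 0⊕0⊕0⊕0⊕0⊕0⊕1⊕1 = 0
s4 (pos 4,5,6,7,12,13,14,15): 1⊕0⊕0⊕0⊕1⊕0⊕1⊕1 = 0
s8 (pos 8,9,10,11,12,13,14,15): 1⊕1⊕0⊕0⊕1⊕0⊕1⊕1 = 1
Syndrome s8…s1 = 1001 → error at position 9.

1001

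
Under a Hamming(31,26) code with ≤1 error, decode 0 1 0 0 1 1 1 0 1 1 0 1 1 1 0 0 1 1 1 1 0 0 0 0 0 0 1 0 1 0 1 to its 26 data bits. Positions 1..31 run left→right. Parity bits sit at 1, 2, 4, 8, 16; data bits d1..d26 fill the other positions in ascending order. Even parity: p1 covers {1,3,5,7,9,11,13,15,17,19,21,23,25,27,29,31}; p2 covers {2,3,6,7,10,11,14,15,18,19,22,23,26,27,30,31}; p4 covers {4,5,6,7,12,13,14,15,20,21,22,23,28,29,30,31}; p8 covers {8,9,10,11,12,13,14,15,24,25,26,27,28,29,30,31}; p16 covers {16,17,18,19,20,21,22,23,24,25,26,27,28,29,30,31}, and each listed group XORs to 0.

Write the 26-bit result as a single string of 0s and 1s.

01111101110111100100010101

s1 (pos 1,3,5,7,9,11,13,15,17,19,21,23,25,27,29,31): 0⊕0⊕1⊕1⊕1⊕0⊕1⊕0⊕1⊕1⊕0⊕0⊕0⊕1⊕1⊕1 = 1
s2 (pos 2,3,6,7,10,11,14,15,18,19,22,23,26,27,30,31): 1⊕0⊕1⊕1⊕1⊕0⊕1⊕0⊕1⊕1⊕0⊕0⊕0⊕1⊕0⊕1 = 1
s4 (pos 4,5,6,7,12,13,14,15,20,21,22,23,28,29,30,31): 0⊕1⊕1⊕1⊕1⊕1⊕1⊕0⊕1⊕0⊕0⊕0⊕0⊕1⊕0⊕1 = 1
s8 (pos 8,9,10,11,12,13,14,15,24,25,26,27,28,29,30,31): 0⊕1⊕1⊕0⊕1⊕1⊕1⊕0⊕0⊕0⊕0⊕1⊕0⊕1⊕0⊕1 = 0
s16 (pos 16,17,18,19,20,21,22,23,24,25,26,27,28,29,30,31): 0⊕1⊕1⊕1⊕1⊕0⊕0⊕0⊕0⊕0⊕0⊕1⊕0⊕1⊕0⊕1 = 1
Syndrome s16…s1 = 10111 → error at position 23.
Flip position 23: 0100111011011100111100000010101 → 0100111011011100111100100010101
Read data bits from positions 3,5,6,7,9,10,11,12,13,14,15,17,18,19,20,21,22,23,24,25,26,27,28,29,30,31: 01111101110111100100010101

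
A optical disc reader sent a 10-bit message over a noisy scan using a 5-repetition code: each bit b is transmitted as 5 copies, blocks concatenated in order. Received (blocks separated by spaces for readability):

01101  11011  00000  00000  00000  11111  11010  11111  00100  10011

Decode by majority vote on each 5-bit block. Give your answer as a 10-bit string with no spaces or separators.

1100011101

Block 1 (01101): 3 ones → 1
Block 2 (11011): 4 ones → 1
Block 3 (00000): 0 ones → 0
Block 4 (00000): 0 ones → 0
Block 5 (00000): 0 ones → 0
Block 6 (11111): 5 ones → 1
Block 7 (11010): 3 ones → 1
Block 8 (11111): 5 ones → 1
Block 9 (00100): 1 one → 0
Block 10 (10011): 3 ones → 1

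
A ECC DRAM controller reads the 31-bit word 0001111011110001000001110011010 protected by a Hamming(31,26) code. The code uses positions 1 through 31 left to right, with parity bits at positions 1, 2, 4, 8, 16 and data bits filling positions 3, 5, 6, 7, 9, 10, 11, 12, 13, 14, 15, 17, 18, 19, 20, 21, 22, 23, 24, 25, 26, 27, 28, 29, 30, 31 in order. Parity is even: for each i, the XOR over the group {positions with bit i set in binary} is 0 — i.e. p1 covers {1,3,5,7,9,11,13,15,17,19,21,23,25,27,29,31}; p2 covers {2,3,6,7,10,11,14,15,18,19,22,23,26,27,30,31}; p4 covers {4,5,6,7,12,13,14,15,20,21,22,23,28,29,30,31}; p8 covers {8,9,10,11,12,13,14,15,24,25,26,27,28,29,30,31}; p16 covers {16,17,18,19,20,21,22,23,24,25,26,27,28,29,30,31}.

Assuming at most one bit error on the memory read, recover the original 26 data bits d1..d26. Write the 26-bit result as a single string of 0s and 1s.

01111111000000101110011010

s1 (pos 1,3,5,7,9,11,13,15,17,19,21,23,25,27,29,31): 0⊕0⊕1⊕1⊕1⊕1⊕0⊕0⊕0⊕0⊕0⊕1⊕0⊕1⊕0⊕0 = 0
s2 (pos 2,3,6,7,10,11,14,15,18,19,22,23,26,27,30,31): 0⊕0⊕1⊕1⊕1⊕1⊕0⊕0⊕0⊕0⊕1⊕1⊕0⊕1⊕1⊕0 = 0
s4 (pos 4,5,6,7,12,13,14,15,20,21,22,23,28,29,30,31): 1⊕1⊕1⊕1⊕1⊕0⊕0⊕0⊕0⊕0⊕1⊕1⊕1⊕0⊕1⊕0 = 1
s8 (pos 8,9,10,11,12,13,14,15,24,25,26,27,28,29,30,31): 0⊕1⊕1⊕1⊕1⊕0⊕0⊕0⊕1⊕0⊕0⊕1⊕1⊕0⊕1⊕0 = 0
s16 (pos 16,17,18,19,20,21,22,23,24,25,26,27,28,29,30,31): 1⊕0⊕0⊕0⊕0⊕0⊕1⊕1⊕1⊕0⊕0⊕1⊕1⊕0⊕1⊕0 = 1
Syndrome s16…s1 = 10100 → error at position 20.
Flip position 20: 0001111011110001000001110011010 → 0001111011110001000101110011010
Read data bits from positions 3,5,6,7,9,10,11,12,13,14,15,17,18,19,20,21,22,23,24,25,26,27,28,29,30,31: 01111111000000101110011010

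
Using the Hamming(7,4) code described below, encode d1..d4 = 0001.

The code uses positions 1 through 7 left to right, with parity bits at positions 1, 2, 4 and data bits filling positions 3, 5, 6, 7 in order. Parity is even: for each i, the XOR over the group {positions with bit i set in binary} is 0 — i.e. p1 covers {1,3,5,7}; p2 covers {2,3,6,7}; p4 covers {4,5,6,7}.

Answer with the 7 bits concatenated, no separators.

1101001

Place data at non-parity positions: p1 p2 0 p4 0 0 1
p1 (pos 1,3,5,7): XOR of data positions = 0⊕0⊕1 = 1
p2 (pos 2,3,6,7): XOR of data positions = 0⊕0⊕1 = 1
p4 (pos 4,5,6,7): XOR of data positions = 0⊕0⊕1 = 1
Codeword: 1101001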